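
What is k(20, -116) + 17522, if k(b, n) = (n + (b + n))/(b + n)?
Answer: 420581/24 ≈ 17524.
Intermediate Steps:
k(b, n) = (b + 2*n)/(b + n)
k(20, -116) + 17522 = (20 + 2*(-116))/(20 - 116) + 17522 = (20 - 232)/(-96) + 17522 = -1/96*(-212) + 17522 = 53/24 + 17522 = 420581/24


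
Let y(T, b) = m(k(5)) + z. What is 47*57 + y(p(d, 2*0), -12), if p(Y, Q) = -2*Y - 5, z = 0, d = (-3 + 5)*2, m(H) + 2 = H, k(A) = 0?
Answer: 2677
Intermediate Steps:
m(H) = -2 + H
d = 4 (d = 2*2 = 4)
p(Y, Q) = -5 - 2*Y
y(T, b) = -2 (y(T, b) = (-2 + 0) + 0 = -2 + 0 = -2)
47*57 + y(p(d, 2*0), -12) = 47*57 - 2 = 2679 - 2 = 2677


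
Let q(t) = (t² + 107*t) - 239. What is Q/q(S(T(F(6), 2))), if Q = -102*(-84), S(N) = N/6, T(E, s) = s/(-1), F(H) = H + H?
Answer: -11016/353 ≈ -31.207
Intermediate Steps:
F(H) = 2*H
T(E, s) = -s (T(E, s) = s*(-1) = -s)
S(N) = N/6 (S(N) = N*(⅙) = N/6)
Q = 8568
q(t) = -239 + t² + 107*t
Q/q(S(T(F(6), 2))) = 8568/(-239 + ((-1*2)/6)² + 107*((-1*2)/6)) = 8568/(-239 + ((⅙)*(-2))² + 107*((⅙)*(-2))) = 8568/(-239 + (-⅓)² + 107*(-⅓)) = 8568/(-239 + ⅑ - 107/3) = 8568/(-2471/9) = 8568*(-9/2471) = -11016/353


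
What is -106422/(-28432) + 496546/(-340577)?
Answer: 11063544811/4841642632 ≈ 2.2851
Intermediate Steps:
-106422/(-28432) + 496546/(-340577) = -106422*(-1/28432) + 496546*(-1/340577) = 53211/14216 - 496546/340577 = 11063544811/4841642632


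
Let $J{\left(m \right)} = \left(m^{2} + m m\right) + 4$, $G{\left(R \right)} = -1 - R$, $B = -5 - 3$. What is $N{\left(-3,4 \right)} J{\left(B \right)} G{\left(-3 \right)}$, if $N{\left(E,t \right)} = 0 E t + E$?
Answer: $-792$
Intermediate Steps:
$N{\left(E,t \right)} = E$ ($N{\left(E,t \right)} = 0 t + E = 0 + E = E$)
$B = -8$ ($B = -5 - 3 = -8$)
$J{\left(m \right)} = 4 + 2 m^{2}$ ($J{\left(m \right)} = \left(m^{2} + m^{2}\right) + 4 = 2 m^{2} + 4 = 4 + 2 m^{2}$)
$N{\left(-3,4 \right)} J{\left(B \right)} G{\left(-3 \right)} = - 3 \left(4 + 2 \left(-8\right)^{2}\right) \left(-1 - -3\right) = - 3 \left(4 + 2 \cdot 64\right) \left(-1 + 3\right) = - 3 \left(4 + 128\right) 2 = \left(-3\right) 132 \cdot 2 = \left(-396\right) 2 = -792$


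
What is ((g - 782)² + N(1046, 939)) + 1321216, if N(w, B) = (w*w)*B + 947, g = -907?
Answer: 1031549808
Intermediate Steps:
N(w, B) = 947 + B*w² (N(w, B) = w²*B + 947 = B*w² + 947 = 947 + B*w²)
((g - 782)² + N(1046, 939)) + 1321216 = ((-907 - 782)² + (947 + 939*1046²)) + 1321216 = ((-1689)² + (947 + 939*1094116)) + 1321216 = (2852721 + (947 + 1027374924)) + 1321216 = (2852721 + 1027375871) + 1321216 = 1030228592 + 1321216 = 1031549808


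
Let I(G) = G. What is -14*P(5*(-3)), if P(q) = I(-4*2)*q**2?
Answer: 25200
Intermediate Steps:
P(q) = -8*q**2 (P(q) = (-4*2)*q**2 = -8*q**2)
-14*P(5*(-3)) = -(-112)*(5*(-3))**2 = -(-112)*(-15)**2 = -(-112)*225 = -14*(-1800) = 25200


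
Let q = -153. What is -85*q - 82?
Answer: 12923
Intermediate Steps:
-85*q - 82 = -85*(-153) - 82 = 13005 - 82 = 12923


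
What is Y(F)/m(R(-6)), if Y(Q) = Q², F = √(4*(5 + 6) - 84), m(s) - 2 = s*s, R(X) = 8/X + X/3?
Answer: -180/59 ≈ -3.0508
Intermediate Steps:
R(X) = 8/X + X/3 (R(X) = 8/X + X*(⅓) = 8/X + X/3)
m(s) = 2 + s² (m(s) = 2 + s*s = 2 + s²)
F = 2*I*√10 (F = √(4*11 - 84) = √(44 - 84) = √(-40) = 2*I*√10 ≈ 6.3246*I)
Y(F)/m(R(-6)) = (2*I*√10)²/(2 + (8/(-6) + (⅓)*(-6))²) = -40/(2 + (8*(-⅙) - 2)²) = -40/(2 + (-4/3 - 2)²) = -40/(2 + (-10/3)²) = -40/(2 + 100/9) = -40/118/9 = -40*9/118 = -180/59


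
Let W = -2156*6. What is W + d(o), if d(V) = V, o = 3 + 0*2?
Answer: -12933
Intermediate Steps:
o = 3 (o = 3 + 0 = 3)
W = -12936
W + d(o) = -12936 + 3 = -12933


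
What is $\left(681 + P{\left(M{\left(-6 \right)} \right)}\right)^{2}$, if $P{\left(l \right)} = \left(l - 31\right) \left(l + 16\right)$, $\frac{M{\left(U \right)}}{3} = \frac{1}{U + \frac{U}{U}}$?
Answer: $\frac{23609881}{625} \approx 37776.0$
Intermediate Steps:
$M{\left(U \right)} = \frac{3}{1 + U}$ ($M{\left(U \right)} = \frac{3}{U + \frac{U}{U}} = \frac{3}{U + 1} = \frac{3}{1 + U}$)
$P{\left(l \right)} = \left(-31 + l\right) \left(16 + l\right)$
$\left(681 + P{\left(M{\left(-6 \right)} \right)}\right)^{2} = \left(681 - \left(496 - \frac{9}{\left(1 - 6\right)^{2}} + 15 \cdot 3 \frac{1}{1 - 6}\right)\right)^{2} = \left(681 - \left(496 - \frac{9}{25} + 15 \cdot 3 \frac{1}{-5}\right)\right)^{2} = \left(681 - \left(496 - \frac{9}{25} + 15 \cdot 3 \left(- \frac{1}{5}\right)\right)\right)^{2} = \left(681 - \left(487 - \frac{9}{25}\right)\right)^{2} = \left(681 + \left(-496 + \frac{9}{25} + 9\right)\right)^{2} = \left(681 - \frac{12166}{25}\right)^{2} = \left(\frac{4859}{25}\right)^{2} = \frac{23609881}{625}$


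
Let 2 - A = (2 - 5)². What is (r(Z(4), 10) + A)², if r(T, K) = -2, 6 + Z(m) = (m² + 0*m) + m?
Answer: 81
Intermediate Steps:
Z(m) = -6 + m + m² (Z(m) = -6 + ((m² + 0*m) + m) = -6 + ((m² + 0) + m) = -6 + (m² + m) = -6 + (m + m²) = -6 + m + m²)
A = -7 (A = 2 - (2 - 5)² = 2 - 1*(-3)² = 2 - 1*9 = 2 - 9 = -7)
(r(Z(4), 10) + A)² = (-2 - 7)² = (-9)² = 81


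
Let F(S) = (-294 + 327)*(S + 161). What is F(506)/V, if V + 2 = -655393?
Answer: -7337/218465 ≈ -0.033584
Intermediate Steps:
V = -655395 (V = -2 - 655393 = -655395)
F(S) = 5313 + 33*S (F(S) = 33*(161 + S) = 5313 + 33*S)
F(506)/V = (5313 + 33*506)/(-655395) = (5313 + 16698)*(-1/655395) = 22011*(-1/655395) = -7337/218465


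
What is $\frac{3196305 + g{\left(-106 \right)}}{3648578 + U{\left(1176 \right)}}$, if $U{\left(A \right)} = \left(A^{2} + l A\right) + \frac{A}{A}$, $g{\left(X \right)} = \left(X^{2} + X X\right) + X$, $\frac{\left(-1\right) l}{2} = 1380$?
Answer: $\frac{3218671}{1785795} \approx 1.8024$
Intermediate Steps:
$l = -2760$ ($l = \left(-2\right) 1380 = -2760$)
$g{\left(X \right)} = X + 2 X^{2}$ ($g{\left(X \right)} = \left(X^{2} + X^{2}\right) + X = 2 X^{2} + X = X + 2 X^{2}$)
$U{\left(A \right)} = 1 + A^{2} - 2760 A$ ($U{\left(A \right)} = \left(A^{2} - 2760 A\right) + \frac{A}{A} = \left(A^{2} - 2760 A\right) + 1 = 1 + A^{2} - 2760 A$)
$\frac{3196305 + g{\left(-106 \right)}}{3648578 + U{\left(1176 \right)}} = \frac{3196305 - 106 \left(1 + 2 \left(-106\right)\right)}{3648578 + \left(1 + 1176^{2} - 3245760\right)} = \frac{3196305 - 106 \left(1 - 212\right)}{3648578 + \left(1 + 1382976 - 3245760\right)} = \frac{3196305 - -22366}{3648578 - 1862783} = \frac{3196305 + 22366}{1785795} = 3218671 \cdot \frac{1}{1785795} = \frac{3218671}{1785795}$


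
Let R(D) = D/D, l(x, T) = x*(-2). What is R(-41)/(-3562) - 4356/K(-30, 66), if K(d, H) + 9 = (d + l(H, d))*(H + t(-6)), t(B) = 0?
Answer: 1722819/4235218 ≈ 0.40678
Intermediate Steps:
l(x, T) = -2*x
R(D) = 1
K(d, H) = -9 + H*(d - 2*H) (K(d, H) = -9 + (d - 2*H)*(H + 0) = -9 + (d - 2*H)*H = -9 + H*(d - 2*H))
R(-41)/(-3562) - 4356/K(-30, 66) = 1/(-3562) - 4356/(-9 - 2*66**2 + 66*(-30)) = 1*(-1/3562) - 4356/(-9 - 2*4356 - 1980) = -1/3562 - 4356/(-9 - 8712 - 1980) = -1/3562 - 4356/(-10701) = -1/3562 - 4356*(-1/10701) = -1/3562 + 484/1189 = 1722819/4235218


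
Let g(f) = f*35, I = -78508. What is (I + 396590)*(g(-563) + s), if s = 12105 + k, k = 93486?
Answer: 27318790652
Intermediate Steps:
g(f) = 35*f
s = 105591 (s = 12105 + 93486 = 105591)
(I + 396590)*(g(-563) + s) = (-78508 + 396590)*(35*(-563) + 105591) = 318082*(-19705 + 105591) = 318082*85886 = 27318790652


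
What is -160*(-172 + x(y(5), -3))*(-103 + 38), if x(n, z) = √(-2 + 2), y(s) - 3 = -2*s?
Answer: -1788800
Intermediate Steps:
y(s) = 3 - 2*s
x(n, z) = 0 (x(n, z) = √0 = 0)
-160*(-172 + x(y(5), -3))*(-103 + 38) = -160*(-172 + 0)*(-103 + 38) = -(-27520)*(-65) = -160*11180 = -1788800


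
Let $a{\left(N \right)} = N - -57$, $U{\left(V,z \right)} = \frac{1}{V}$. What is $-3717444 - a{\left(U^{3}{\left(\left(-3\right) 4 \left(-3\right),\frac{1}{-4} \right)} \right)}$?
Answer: $- \frac{173443726657}{46656} \approx -3.7175 \cdot 10^{6}$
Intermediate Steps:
$a{\left(N \right)} = 57 + N$ ($a{\left(N \right)} = N + 57 = 57 + N$)
$-3717444 - a{\left(U^{3}{\left(\left(-3\right) 4 \left(-3\right),\frac{1}{-4} \right)} \right)} = -3717444 - \left(57 + \left(\frac{1}{\left(-3\right) 4 \left(-3\right)}\right)^{3}\right) = -3717444 - \left(57 + \left(\frac{1}{\left(-12\right) \left(-3\right)}\right)^{3}\right) = -3717444 - \left(57 + \left(\frac{1}{36}\right)^{3}\right) = -3717444 - \left(57 + \frac{1}{46656}\right) = -3717444 - \frac{2659393}{46656} = - \frac{173443726657}{46656}$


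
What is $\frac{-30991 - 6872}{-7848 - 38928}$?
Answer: $\frac{12621}{15592} \approx 0.80945$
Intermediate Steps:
$\frac{-30991 - 6872}{-7848 - 38928} = - \frac{37863}{-46776} = \left(-37863\right) \left(- \frac{1}{46776}\right) = \frac{12621}{15592}$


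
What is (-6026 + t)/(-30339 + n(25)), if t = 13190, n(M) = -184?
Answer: -7164/30523 ≈ -0.23471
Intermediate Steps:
(-6026 + t)/(-30339 + n(25)) = (-6026 + 13190)/(-30339 - 184) = 7164/(-30523) = 7164*(-1/30523) = -7164/30523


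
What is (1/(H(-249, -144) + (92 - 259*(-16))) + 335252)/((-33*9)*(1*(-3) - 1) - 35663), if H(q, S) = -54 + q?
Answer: -188363731/19370025 ≈ -9.7245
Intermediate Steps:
(1/(H(-249, -144) + (92 - 259*(-16))) + 335252)/((-33*9)*(1*(-3) - 1) - 35663) = (1/((-54 - 249) + (92 - 259*(-16))) + 335252)/((-33*9)*(1*(-3) - 1) - 35663) = (1/(-303 + (92 + 4144)) + 335252)/(-297*(-3 - 1) - 35663) = (1/(-303 + 4236) + 335252)/(-297*(-4) - 35663) = (1/3933 + 335252)/(1188 - 35663) = (1/3933 + 335252)/(-34475) = (1318546117/3933)*(-1/34475) = -188363731/19370025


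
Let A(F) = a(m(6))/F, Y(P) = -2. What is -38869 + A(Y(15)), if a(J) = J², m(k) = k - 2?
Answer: -38877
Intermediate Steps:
m(k) = -2 + k
A(F) = 16/F (A(F) = (-2 + 6)²/F = 4²/F = 16/F)
-38869 + A(Y(15)) = -38869 + 16/(-2) = -38869 + 16*(-½) = -38869 - 8 = -38877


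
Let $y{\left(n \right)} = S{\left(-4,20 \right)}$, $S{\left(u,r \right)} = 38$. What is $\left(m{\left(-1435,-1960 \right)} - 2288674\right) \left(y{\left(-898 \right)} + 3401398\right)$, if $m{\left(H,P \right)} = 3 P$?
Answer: $-7804778579544$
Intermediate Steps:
$y{\left(n \right)} = 38$
$\left(m{\left(-1435,-1960 \right)} - 2288674\right) \left(y{\left(-898 \right)} + 3401398\right) = \left(3 \left(-1960\right) - 2288674\right) \left(38 + 3401398\right) = \left(-5880 - 2288674\right) 3401436 = \left(-2294554\right) 3401436 = -7804778579544$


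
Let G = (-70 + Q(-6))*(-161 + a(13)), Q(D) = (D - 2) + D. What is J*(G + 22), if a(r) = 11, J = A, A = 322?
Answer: 4064284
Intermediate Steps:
J = 322
Q(D) = -2 + 2*D (Q(D) = (-2 + D) + D = -2 + 2*D)
G = 12600 (G = (-70 + (-2 + 2*(-6)))*(-161 + 11) = (-70 + (-2 - 12))*(-150) = (-70 - 14)*(-150) = -84*(-150) = 12600)
J*(G + 22) = 322*(12600 + 22) = 322*12622 = 4064284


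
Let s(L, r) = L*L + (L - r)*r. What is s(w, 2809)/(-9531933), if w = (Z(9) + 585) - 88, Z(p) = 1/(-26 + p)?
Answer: 1805562961/2754728637 ≈ 0.65544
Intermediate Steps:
w = 8448/17 (w = (1/(-26 + 9) + 585) - 88 = (1/(-17) + 585) - 88 = (-1/17 + 585) - 88 = 9944/17 - 88 = 8448/17 ≈ 496.94)
s(L, r) = L**2 + r*(L - r)
s(w, 2809)/(-9531933) = ((8448/17)**2 - 1*2809**2 + (8448/17)*2809)/(-9531933) = (71368704/289 - 1*7890481 + 23730432/17)*(-1/9531933) = (71368704/289 - 7890481 + 23730432/17)*(-1/9531933) = -1805562961/289*(-1/9531933) = 1805562961/2754728637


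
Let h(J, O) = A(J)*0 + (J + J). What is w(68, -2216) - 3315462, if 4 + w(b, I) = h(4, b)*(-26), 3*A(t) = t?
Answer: -3315674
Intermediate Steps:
A(t) = t/3
h(J, O) = 2*J (h(J, O) = (J/3)*0 + (J + J) = 0 + 2*J = 2*J)
w(b, I) = -212 (w(b, I) = -4 + (2*4)*(-26) = -4 + 8*(-26) = -4 - 208 = -212)
w(68, -2216) - 3315462 = -212 - 3315462 = -3315674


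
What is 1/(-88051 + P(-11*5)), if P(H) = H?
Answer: -1/88106 ≈ -1.1350e-5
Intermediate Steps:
1/(-88051 + P(-11*5)) = 1/(-88051 - 11*5) = 1/(-88051 - 55) = 1/(-88106) = -1/88106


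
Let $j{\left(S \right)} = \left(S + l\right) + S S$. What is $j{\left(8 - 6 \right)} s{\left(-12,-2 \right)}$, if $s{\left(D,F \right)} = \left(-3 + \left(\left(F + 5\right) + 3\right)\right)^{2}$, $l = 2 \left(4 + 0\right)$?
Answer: $126$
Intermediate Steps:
$l = 8$ ($l = 2 \cdot 4 = 8$)
$s{\left(D,F \right)} = \left(5 + F\right)^{2}$ ($s{\left(D,F \right)} = \left(-3 + \left(\left(5 + F\right) + 3\right)\right)^{2} = \left(-3 + \left(8 + F\right)\right)^{2} = \left(5 + F\right)^{2}$)
$j{\left(S \right)} = 8 + S + S^{2}$ ($j{\left(S \right)} = \left(S + 8\right) + S S = \left(8 + S\right) + S^{2} = 8 + S + S^{2}$)
$j{\left(8 - 6 \right)} s{\left(-12,-2 \right)} = \left(8 + \left(8 - 6\right) + \left(8 - 6\right)^{2}\right) \left(5 - 2\right)^{2} = \left(8 + 2 + 2^{2}\right) 3^{2} = \left(8 + 2 + 4\right) 9 = 14 \cdot 9 = 126$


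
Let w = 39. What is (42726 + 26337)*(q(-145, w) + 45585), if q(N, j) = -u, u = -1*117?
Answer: 3156317226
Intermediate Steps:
u = -117
q(N, j) = 117 (q(N, j) = -1*(-117) = 117)
(42726 + 26337)*(q(-145, w) + 45585) = (42726 + 26337)*(117 + 45585) = 69063*45702 = 3156317226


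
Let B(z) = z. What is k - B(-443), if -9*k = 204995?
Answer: -201008/9 ≈ -22334.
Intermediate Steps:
k = -204995/9 (k = -⅑*204995 = -204995/9 ≈ -22777.)
k - B(-443) = -204995/9 - 1*(-443) = -204995/9 + 443 = -201008/9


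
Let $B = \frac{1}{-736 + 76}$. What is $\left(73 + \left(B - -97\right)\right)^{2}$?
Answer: $\frac{12588615601}{435600} \approx 28900.0$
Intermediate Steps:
$B = - \frac{1}{660}$ ($B = \frac{1}{-660} = - \frac{1}{660} \approx -0.0015152$)
$\left(73 + \left(B - -97\right)\right)^{2} = \left(73 - - \frac{64019}{660}\right)^{2} = \left(73 + \left(- \frac{1}{660} + 97\right)\right)^{2} = \left(73 + \frac{64019}{660}\right)^{2} = \left(\frac{112199}{660}\right)^{2} = \frac{12588615601}{435600}$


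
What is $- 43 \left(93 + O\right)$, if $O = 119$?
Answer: $-9116$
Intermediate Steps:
$- 43 \left(93 + O\right) = - 43 \left(93 + 119\right) = \left(-43\right) 212 = -9116$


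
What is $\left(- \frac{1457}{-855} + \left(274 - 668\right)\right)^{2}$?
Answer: $\frac{112501880569}{731025} \approx 1.539 \cdot 10^{5}$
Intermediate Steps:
$\left(- \frac{1457}{-855} + \left(274 - 668\right)\right)^{2} = \left(\left(-1457\right) \left(- \frac{1}{855}\right) - 394\right)^{2} = \left(\frac{1457}{855} - 394\right)^{2} = \left(- \frac{335413}{855}\right)^{2} = \frac{112501880569}{731025}$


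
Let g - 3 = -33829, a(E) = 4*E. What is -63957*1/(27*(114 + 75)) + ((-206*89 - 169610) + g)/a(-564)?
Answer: 54855851/639576 ≈ 85.769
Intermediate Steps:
g = -33826 (g = 3 - 33829 = -33826)
-63957*1/(27*(114 + 75)) + ((-206*89 - 169610) + g)/a(-564) = -63957*1/(27*(114 + 75)) + ((-206*89 - 169610) - 33826)/((4*(-564))) = -63957/(189*27) + ((-18334 - 169610) - 33826)/(-2256) = -63957/5103 + (-187944 - 33826)*(-1/2256) = -63957*1/5103 - 221770*(-1/2256) = -21319/1701 + 110885/1128 = 54855851/639576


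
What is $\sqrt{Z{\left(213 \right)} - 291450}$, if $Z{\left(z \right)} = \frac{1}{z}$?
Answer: $\frac{i \sqrt{13222794837}}{213} \approx 539.86 i$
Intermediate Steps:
$\sqrt{Z{\left(213 \right)} - 291450} = \sqrt{\frac{1}{213} - 291450} = \sqrt{- \frac{62078849}{213}} = \frac{i \sqrt{13222794837}}{213}$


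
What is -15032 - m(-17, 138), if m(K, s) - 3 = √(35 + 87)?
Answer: -15035 - √122 ≈ -15046.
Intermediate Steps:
m(K, s) = 3 + √122 (m(K, s) = 3 + √(35 + 87) = 3 + √122)
-15032 - m(-17, 138) = -15032 - (3 + √122) = -15032 + (-3 - √122) = -15035 - √122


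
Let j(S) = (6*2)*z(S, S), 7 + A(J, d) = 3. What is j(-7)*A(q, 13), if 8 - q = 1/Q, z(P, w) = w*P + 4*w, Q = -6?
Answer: -1008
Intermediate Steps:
z(P, w) = 4*w + P*w (z(P, w) = P*w + 4*w = 4*w + P*w)
q = 49/6 (q = 8 - 1/(-6) = 8 - 1*(-⅙) = 8 + ⅙ = 49/6 ≈ 8.1667)
A(J, d) = -4 (A(J, d) = -7 + 3 = -4)
j(S) = 12*S*(4 + S) (j(S) = (6*2)*(S*(4 + S)) = 12*(S*(4 + S)) = 12*S*(4 + S))
j(-7)*A(q, 13) = (12*(-7)*(4 - 7))*(-4) = (12*(-7)*(-3))*(-4) = 252*(-4) = -1008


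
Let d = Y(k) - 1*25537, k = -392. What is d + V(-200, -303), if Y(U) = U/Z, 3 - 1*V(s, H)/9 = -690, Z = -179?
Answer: -3454308/179 ≈ -19298.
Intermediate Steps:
V(s, H) = 6237 (V(s, H) = 27 - 9*(-690) = 27 + 6210 = 6237)
Y(U) = -U/179 (Y(U) = U/(-179) = U*(-1/179) = -U/179)
d = -4570731/179 (d = -1/179*(-392) - 1*25537 = 392/179 - 25537 = -4570731/179 ≈ -25535.)
d + V(-200, -303) = -4570731/179 + 6237 = -3454308/179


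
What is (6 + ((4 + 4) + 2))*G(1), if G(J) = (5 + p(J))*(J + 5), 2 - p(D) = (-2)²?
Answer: 288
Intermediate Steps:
p(D) = -2 (p(D) = 2 - 1*(-2)² = 2 - 1*4 = 2 - 4 = -2)
G(J) = 15 + 3*J (G(J) = (5 - 2)*(J + 5) = 3*(5 + J) = 15 + 3*J)
(6 + ((4 + 4) + 2))*G(1) = (6 + ((4 + 4) + 2))*(15 + 3*1) = (6 + (8 + 2))*(15 + 3) = (6 + 10)*18 = 16*18 = 288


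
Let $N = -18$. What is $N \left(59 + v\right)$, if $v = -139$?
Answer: $1440$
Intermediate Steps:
$N \left(59 + v\right) = - 18 \left(59 - 139\right) = \left(-18\right) \left(-80\right) = 1440$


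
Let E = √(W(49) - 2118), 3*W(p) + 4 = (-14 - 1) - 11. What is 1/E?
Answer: -I*√133/532 ≈ -0.021678*I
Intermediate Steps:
W(p) = -10 (W(p) = -4/3 + ((-14 - 1) - 11)/3 = -4/3 + (-15 - 11)/3 = -4/3 + (⅓)*(-26) = -4/3 - 26/3 = -10)
E = 4*I*√133 (E = √(-10 - 2118) = √(-2128) = 4*I*√133 ≈ 46.13*I)
1/E = 1/(4*I*√133) = -I*√133/532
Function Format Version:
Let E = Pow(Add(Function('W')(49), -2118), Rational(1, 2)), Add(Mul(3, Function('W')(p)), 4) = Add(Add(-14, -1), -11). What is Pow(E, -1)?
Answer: Mul(Rational(-1, 532), I, Pow(133, Rational(1, 2))) ≈ Mul(-0.021678, I)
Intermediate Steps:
Function('W')(p) = -10 (Function('W')(p) = Add(Rational(-4, 3), Mul(Rational(1, 3), Add(Add(-14, -1), -11))) = Add(Rational(-4, 3), Mul(Rational(1, 3), Add(-15, -11))) = Add(Rational(-4, 3), Mul(Rational(1, 3), -26)) = Add(Rational(-4, 3), Rational(-26, 3)) = -10)
E = Mul(4, I, Pow(133, Rational(1, 2))) (E = Pow(Add(-10, -2118), Rational(1, 2)) = Pow(-2128, Rational(1, 2)) = Mul(4, I, Pow(133, Rational(1, 2))) ≈ Mul(46.130, I))
Pow(E, -1) = Pow(Mul(4, I, Pow(133, Rational(1, 2))), -1) = Mul(Rational(-1, 532), I, Pow(133, Rational(1, 2)))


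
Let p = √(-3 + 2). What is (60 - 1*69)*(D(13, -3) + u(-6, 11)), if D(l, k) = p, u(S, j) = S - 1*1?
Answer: 63 - 9*I ≈ 63.0 - 9.0*I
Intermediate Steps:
p = I (p = √(-1) = I ≈ 1.0*I)
u(S, j) = -1 + S (u(S, j) = S - 1 = -1 + S)
D(l, k) = I
(60 - 1*69)*(D(13, -3) + u(-6, 11)) = (60 - 1*69)*(I + (-1 - 6)) = (60 - 69)*(I - 7) = -9*(-7 + I) = 63 - 9*I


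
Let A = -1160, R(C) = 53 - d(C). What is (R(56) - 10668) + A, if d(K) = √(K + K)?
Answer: -11775 - 4*√7 ≈ -11786.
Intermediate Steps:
d(K) = √2*√K (d(K) = √(2*K) = √2*√K)
R(C) = 53 - √2*√C
(R(56) - 10668) + A = ((53 - √2*√56) - 10668) - 1160 = ((53 - √2*2*√14) - 10668) - 1160 = ((53 - 4*√7) - 10668) - 1160 = (-10615 - 4*√7) - 1160 = -11775 - 4*√7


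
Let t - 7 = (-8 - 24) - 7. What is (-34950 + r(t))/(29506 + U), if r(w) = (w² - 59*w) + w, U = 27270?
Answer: -16035/28388 ≈ -0.56485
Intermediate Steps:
t = -32 (t = 7 + ((-8 - 24) - 7) = 7 + (-32 - 7) = 7 - 39 = -32)
r(w) = w² - 58*w
(-34950 + r(t))/(29506 + U) = (-34950 - 32*(-58 - 32))/(29506 + 27270) = (-34950 - 32*(-90))/56776 = (-34950 + 2880)*(1/56776) = -32070*1/56776 = -16035/28388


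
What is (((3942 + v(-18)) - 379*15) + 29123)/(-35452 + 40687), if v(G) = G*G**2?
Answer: 21548/5235 ≈ 4.1161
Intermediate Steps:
v(G) = G**3
(((3942 + v(-18)) - 379*15) + 29123)/(-35452 + 40687) = (((3942 + (-18)**3) - 379*15) + 29123)/(-35452 + 40687) = (((3942 - 5832) - 5685) + 29123)/5235 = ((-1890 - 5685) + 29123)*(1/5235) = (-7575 + 29123)*(1/5235) = 21548*(1/5235) = 21548/5235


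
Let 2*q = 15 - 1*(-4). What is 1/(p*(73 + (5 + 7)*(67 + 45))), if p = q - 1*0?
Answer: 2/26923 ≈ 7.4286e-5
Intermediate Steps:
q = 19/2 (q = (15 - 1*(-4))/2 = (15 + 4)/2 = (1/2)*19 = 19/2 ≈ 9.5000)
p = 19/2 (p = 19/2 - 1*0 = 19/2 + 0 = 19/2 ≈ 9.5000)
1/(p*(73 + (5 + 7)*(67 + 45))) = 1/(19*(73 + (5 + 7)*(67 + 45))/2) = 1/(19*(73 + 12*112)/2) = 1/(19*(73 + 1344)/2) = 1/((19/2)*1417) = 1/(26923/2) = 2/26923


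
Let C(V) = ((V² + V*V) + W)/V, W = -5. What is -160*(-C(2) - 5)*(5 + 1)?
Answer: 6240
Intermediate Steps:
C(V) = (-5 + 2*V²)/V (C(V) = ((V² + V*V) - 5)/V = ((V² + V²) - 5)/V = (2*V² - 5)/V = (-5 + 2*V²)/V)
-160*(-C(2) - 5)*(5 + 1) = -160*(-(-5/2 + 2*2) - 5)*(5 + 1) = -160*(-(-5*½ + 4) - 5)*6 = -160*(-(-5/2 + 4) - 5)*6 = -160*(-1*3/2 - 5)*6 = -160*(-3/2 - 5)*6 = -(-1040)*6 = -160*(-39) = 6240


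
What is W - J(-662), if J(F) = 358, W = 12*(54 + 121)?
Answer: 1742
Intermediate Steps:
W = 2100 (W = 12*175 = 2100)
W - J(-662) = 2100 - 1*358 = 2100 - 358 = 1742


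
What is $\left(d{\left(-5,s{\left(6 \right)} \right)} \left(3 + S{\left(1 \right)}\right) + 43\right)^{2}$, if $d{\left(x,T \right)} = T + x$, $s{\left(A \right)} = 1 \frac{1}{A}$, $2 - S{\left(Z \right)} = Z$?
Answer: $\frac{5041}{9} \approx 560.11$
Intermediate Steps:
$S{\left(Z \right)} = 2 - Z$
$s{\left(A \right)} = \frac{1}{A}$
$\left(d{\left(-5,s{\left(6 \right)} \right)} \left(3 + S{\left(1 \right)}\right) + 43\right)^{2} = \left(\left(\frac{1}{6} - 5\right) \left(3 + \left(2 - 1\right)\right) + 43\right)^{2} = \left(- \frac{29 \left(3 + 1\right)}{6} + 43\right)^{2} = \left(\left(- \frac{29}{6}\right) 4 + 43\right)^{2} = \left(- \frac{58}{3} + 43\right)^{2} = \left(\frac{71}{3}\right)^{2} = \frac{5041}{9}$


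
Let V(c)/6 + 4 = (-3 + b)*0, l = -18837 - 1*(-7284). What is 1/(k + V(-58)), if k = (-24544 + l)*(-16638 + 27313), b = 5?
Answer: -1/385335499 ≈ -2.5951e-9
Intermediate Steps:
l = -11553 (l = -18837 + 7284 = -11553)
V(c) = -24 (V(c) = -24 + 6*((-3 + 5)*0) = -24 + 6*(2*0) = -24 + 6*0 = -24 + 0 = -24)
k = -385335475 (k = (-24544 - 11553)*(-16638 + 27313) = -36097*10675 = -385335475)
1/(k + V(-58)) = 1/(-385335475 - 24) = 1/(-385335499) = -1/385335499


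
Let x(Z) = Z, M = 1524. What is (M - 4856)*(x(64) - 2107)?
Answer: 6807276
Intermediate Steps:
(M - 4856)*(x(64) - 2107) = (1524 - 4856)*(64 - 2107) = -3332*(-2043) = 6807276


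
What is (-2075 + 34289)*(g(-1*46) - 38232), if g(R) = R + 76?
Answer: -1230639228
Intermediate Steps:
g(R) = 76 + R
(-2075 + 34289)*(g(-1*46) - 38232) = (-2075 + 34289)*((76 - 1*46) - 38232) = 32214*((76 - 46) - 38232) = 32214*(30 - 38232) = 32214*(-38202) = -1230639228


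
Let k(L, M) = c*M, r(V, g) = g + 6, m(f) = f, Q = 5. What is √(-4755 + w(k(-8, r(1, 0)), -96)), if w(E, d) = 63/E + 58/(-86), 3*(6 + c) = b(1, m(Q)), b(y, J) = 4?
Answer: 23*I*√66521/86 ≈ 68.978*I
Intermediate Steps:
r(V, g) = 6 + g
c = -14/3 (c = -6 + (⅓)*4 = -6 + 4/3 = -14/3 ≈ -4.6667)
k(L, M) = -14*M/3
w(E, d) = -29/43 + 63/E (w(E, d) = 63/E + 58*(-1/86) = 63/E - 29/43 = -29/43 + 63/E)
√(-4755 + w(k(-8, r(1, 0)), -96)) = √(-4755 + (-29/43 + 63/((-14*(6 + 0)/3)))) = √(-4755 + (-29/43 + 63/((-14/3*6)))) = √(-4755 + (-29/43 + 63/(-28))) = √(-4755 + (-29/43 + 63*(-1/28))) = √(-4755 + (-29/43 - 9/4)) = √(-4755 - 503/172) = √(-818363/172) = 23*I*√66521/86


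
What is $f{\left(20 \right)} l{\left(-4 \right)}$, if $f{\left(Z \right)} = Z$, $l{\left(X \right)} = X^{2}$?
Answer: $320$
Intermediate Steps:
$f{\left(20 \right)} l{\left(-4 \right)} = 20 \left(-4\right)^{2} = 20 \cdot 16 = 320$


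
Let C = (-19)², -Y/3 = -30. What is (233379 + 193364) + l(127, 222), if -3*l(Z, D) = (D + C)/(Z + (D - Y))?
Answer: 331578728/777 ≈ 4.2674e+5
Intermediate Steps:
Y = 90 (Y = -3*(-30) = 90)
C = 361
l(Z, D) = -(361 + D)/(3*(-90 + D + Z)) (l(Z, D) = -(D + 361)/(3*(Z + (D - 1*90))) = -(361 + D)/(3*(Z + (D - 90))) = -(361 + D)/(3*(Z + (-90 + D))) = -(361 + D)/(3*(-90 + D + Z)))
(233379 + 193364) + l(127, 222) = (233379 + 193364) + (-361 - 1*222)/(3*(-90 + 222 + 127)) = 426743 + (⅓)*(-361 - 222)/259 = 426743 + (⅓)*(1/259)*(-583) = 426743 - 583/777 = 331578728/777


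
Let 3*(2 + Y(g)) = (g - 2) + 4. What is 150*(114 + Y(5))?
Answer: 17150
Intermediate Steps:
Y(g) = -4/3 + g/3 (Y(g) = -2 + ((g - 2) + 4)/3 = -2 + ((-2 + g) + 4)/3 = -2 + (2 + g)/3 = -2 + (2/3 + g/3) = -4/3 + g/3)
150*(114 + Y(5)) = 150*(114 + (-4/3 + (1/3)*5)) = 150*(114 + (-4/3 + 5/3)) = 150*(114 + 1/3) = 150*(343/3) = 17150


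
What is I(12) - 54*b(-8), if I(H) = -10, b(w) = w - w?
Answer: -10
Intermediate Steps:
b(w) = 0
I(12) - 54*b(-8) = -10 - 54*0 = -10 + 0 = -10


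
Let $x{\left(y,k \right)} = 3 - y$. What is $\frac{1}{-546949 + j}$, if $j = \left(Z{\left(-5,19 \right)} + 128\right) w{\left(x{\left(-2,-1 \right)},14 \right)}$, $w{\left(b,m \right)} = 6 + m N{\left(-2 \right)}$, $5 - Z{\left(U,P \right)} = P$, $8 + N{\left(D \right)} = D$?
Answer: $- \frac{1}{562225} \approx -1.7786 \cdot 10^{-6}$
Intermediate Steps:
$N{\left(D \right)} = -8 + D$
$Z{\left(U,P \right)} = 5 - P$
$w{\left(b,m \right)} = 6 - 10 m$ ($w{\left(b,m \right)} = 6 + m \left(-8 - 2\right) = 6 + m \left(-10\right) = 6 - 10 m$)
$j = -15276$ ($j = \left(\left(5 - 19\right) + 128\right) \left(6 - 140\right) = \left(-14 + 128\right) \left(-134\right) = 114 \left(-134\right) = -15276$)
$\frac{1}{-546949 + j} = \frac{1}{-546949 - 15276} = \frac{1}{-562225} = - \frac{1}{562225}$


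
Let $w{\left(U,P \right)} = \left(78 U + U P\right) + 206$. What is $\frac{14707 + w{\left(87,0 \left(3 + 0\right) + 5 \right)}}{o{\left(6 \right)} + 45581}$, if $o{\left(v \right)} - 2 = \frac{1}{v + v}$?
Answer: $\frac{265608}{546997} \approx 0.48557$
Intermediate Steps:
$o{\left(v \right)} = 2 + \frac{1}{2 v}$ ($o{\left(v \right)} = 2 + \frac{1}{v + v} = 2 + \frac{1}{2 v}$)
$w{\left(U,P \right)} = 206 + 78 U + P U$ ($w{\left(U,P \right)} = \left(78 U + P U\right) + 206 = 206 + 78 U + P U$)
$\frac{14707 + w{\left(87,0 \left(3 + 0\right) + 5 \right)}}{o{\left(6 \right)} + 45581} = \frac{14707 + \left(206 + 78 \cdot 87 + \left(0 \left(3 + 0\right) + 5\right) 87\right)}{\left(2 + \frac{1}{2 \cdot 6}\right) + 45581} = \frac{14707 + \left(206 + 6786 + \left(0 \cdot 3 + 5\right) 87\right)}{\left(2 + \frac{1}{2} \cdot \frac{1}{6}\right) + 45581} = \frac{14707 + \left(206 + 6786 + \left(0 + 5\right) 87\right)}{\left(2 + \frac{1}{12}\right) + 45581} = \frac{14707 + \left(206 + 6786 + 5 \cdot 87\right)}{\frac{25}{12} + 45581} = \frac{14707 + \left(206 + 6786 + 435\right)}{\frac{546997}{12}} = \left(14707 + 7427\right) \frac{12}{546997} = 22134 \cdot \frac{12}{546997} = \frac{265608}{546997}$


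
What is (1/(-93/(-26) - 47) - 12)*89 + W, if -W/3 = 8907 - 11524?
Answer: 7655693/1129 ≈ 6781.0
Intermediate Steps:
W = 7851 (W = -3*(8907 - 11524) = -3*(-2617) = 7851)
(1/(-93/(-26) - 47) - 12)*89 + W = (1/(-93/(-26) - 47) - 12)*89 + 7851 = (1/(-93*(-1/26) - 47) - 12)*89 + 7851 = (1/(93/26 - 47) - 12)*89 + 7851 = (1/(-1129/26) - 12)*89 + 7851 = (-26/1129 - 12)*89 + 7851 = -13574/1129*89 + 7851 = -1208086/1129 + 7851 = 7655693/1129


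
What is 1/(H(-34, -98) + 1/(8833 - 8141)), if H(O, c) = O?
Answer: -692/23527 ≈ -0.029413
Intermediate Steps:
1/(H(-34, -98) + 1/(8833 - 8141)) = 1/(-34 + 1/(8833 - 8141)) = 1/(-34 + 1/692) = 1/(-23527/692) = -692/23527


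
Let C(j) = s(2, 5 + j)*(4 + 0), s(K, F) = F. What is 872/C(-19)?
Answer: -109/7 ≈ -15.571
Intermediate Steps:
C(j) = 20 + 4*j (C(j) = (5 + j)*(4 + 0) = (5 + j)*4 = 20 + 4*j)
872/C(-19) = 872/(20 + 4*(-19)) = 872/(20 - 76) = 872/(-56) = 872*(-1/56) = -109/7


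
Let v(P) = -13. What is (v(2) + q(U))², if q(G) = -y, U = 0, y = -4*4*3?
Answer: 1225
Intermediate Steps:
y = -48 (y = -16*3 = -48)
q(G) = 48 (q(G) = -1*(-48) = 48)
(v(2) + q(U))² = (-13 + 48)² = 35² = 1225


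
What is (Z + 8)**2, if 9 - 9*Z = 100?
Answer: 361/81 ≈ 4.4568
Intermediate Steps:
Z = -91/9 (Z = 1 - 1/9*100 = 1 - 100/9 = -91/9 ≈ -10.111)
(Z + 8)**2 = (-91/9 + 8)**2 = (-19/9)**2 = 361/81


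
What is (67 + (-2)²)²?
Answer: 5041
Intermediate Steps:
(67 + (-2)²)² = (67 + 4)² = 71² = 5041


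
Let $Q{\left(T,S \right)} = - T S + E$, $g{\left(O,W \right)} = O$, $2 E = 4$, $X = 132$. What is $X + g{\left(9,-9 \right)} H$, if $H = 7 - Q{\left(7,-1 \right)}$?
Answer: $114$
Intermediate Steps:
$E = 2$ ($E = \frac{1}{2} \cdot 4 = 2$)
$Q{\left(T,S \right)} = 2 - S T$ ($Q{\left(T,S \right)} = - T S + 2 = - S T + 2 = 2 - S T$)
$H = -2$ ($H = 7 - \left(2 - \left(-1\right) 7\right) = 7 - \left(2 + 7\right) = 7 - 9 = -2$)
$X + g{\left(9,-9 \right)} H = 132 + 9 \left(-2\right) = 132 - 18 = 114$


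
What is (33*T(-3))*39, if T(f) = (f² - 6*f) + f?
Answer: 30888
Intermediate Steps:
T(f) = f² - 5*f
(33*T(-3))*39 = (33*(-3*(-5 - 3)))*39 = (33*(-3*(-8)))*39 = (33*24)*39 = 792*39 = 30888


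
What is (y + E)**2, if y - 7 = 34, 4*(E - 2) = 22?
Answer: 9409/4 ≈ 2352.3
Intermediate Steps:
E = 15/2 (E = 2 + (1/4)*22 = 2 + 11/2 = 15/2 ≈ 7.5000)
y = 41 (y = 7 + 34 = 41)
(y + E)**2 = (41 + 15/2)**2 = (97/2)**2 = 9409/4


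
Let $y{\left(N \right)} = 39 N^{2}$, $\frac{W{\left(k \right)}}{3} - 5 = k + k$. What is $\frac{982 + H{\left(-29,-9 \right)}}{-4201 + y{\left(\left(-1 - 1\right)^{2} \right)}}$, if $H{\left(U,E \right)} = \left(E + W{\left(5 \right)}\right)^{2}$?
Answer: $- \frac{2278}{3577} \approx -0.63685$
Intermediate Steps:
$W{\left(k \right)} = 15 + 6 k$ ($W{\left(k \right)} = 15 + 3 \left(k + k\right) = 15 + 3 \cdot 2 k = 15 + 6 k$)
$H{\left(U,E \right)} = \left(45 + E\right)^{2}$ ($H{\left(U,E \right)} = \left(E + \left(15 + 6 \cdot 5\right)\right)^{2} = \left(E + \left(15 + 30\right)\right)^{2} = \left(E + 45\right)^{2} = \left(45 + E\right)^{2}$)
$\frac{982 + H{\left(-29,-9 \right)}}{-4201 + y{\left(\left(-1 - 1\right)^{2} \right)}} = \frac{982 + \left(45 - 9\right)^{2}}{-4201 + 39 \left(\left(-1 - 1\right)^{2}\right)^{2}} = \frac{982 + 36^{2}}{-4201 + 39 \left(\left(-2\right)^{2}\right)^{2}} = \frac{982 + 1296}{-4201 + 39 \cdot 4^{2}} = \frac{2278}{-4201 + 39 \cdot 16} = \frac{2278}{-4201 + 624} = \frac{2278}{-3577} = 2278 \left(- \frac{1}{3577}\right) = - \frac{2278}{3577}$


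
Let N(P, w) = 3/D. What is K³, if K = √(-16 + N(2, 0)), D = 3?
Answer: -15*I*√15 ≈ -58.095*I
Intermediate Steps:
N(P, w) = 1 (N(P, w) = 3/3 = 3*(⅓) = 1)
K = I*√15 (K = √(-16 + 1) = √(-15) = I*√15 ≈ 3.873*I)
K³ = (I*√15)³ = -15*I*√15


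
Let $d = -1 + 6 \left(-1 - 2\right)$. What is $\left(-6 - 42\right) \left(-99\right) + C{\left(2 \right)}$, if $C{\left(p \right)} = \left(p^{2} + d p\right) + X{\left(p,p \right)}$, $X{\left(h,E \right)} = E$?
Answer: $4720$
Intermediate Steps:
$d = -19$ ($d = -1 + 6 \left(-1 - 2\right) = -1 + 6 \left(-3\right) = -1 - 18 = -19$)
$C{\left(p \right)} = p^{2} - 18 p$ ($C{\left(p \right)} = \left(p^{2} - 19 p\right) + p = p^{2} - 18 p$)
$\left(-6 - 42\right) \left(-99\right) + C{\left(2 \right)} = \left(-6 - 42\right) \left(-99\right) + 2 \left(-18 + 2\right) = \left(-6 - 42\right) \left(-99\right) + 2 \left(-16\right) = \left(-48\right) \left(-99\right) - 32 = 4752 - 32 = 4720$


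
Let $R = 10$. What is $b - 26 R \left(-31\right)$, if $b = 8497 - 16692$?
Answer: $-135$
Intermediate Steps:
$b = -8195$
$b - 26 R \left(-31\right) = -8195 - 26 \cdot 10 \left(-31\right) = -8195 - 260 \left(-31\right) = -8195 - -8060 = -8195 + 8060 = -135$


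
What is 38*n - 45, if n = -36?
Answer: -1413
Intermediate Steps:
38*n - 45 = 38*(-36) - 45 = -1368 - 45 = -1413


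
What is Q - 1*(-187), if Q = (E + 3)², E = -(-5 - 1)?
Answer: 268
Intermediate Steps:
E = 6 (E = -1*(-6) = 6)
Q = 81 (Q = (6 + 3)² = 9² = 81)
Q - 1*(-187) = 81 - 1*(-187) = 81 + 187 = 268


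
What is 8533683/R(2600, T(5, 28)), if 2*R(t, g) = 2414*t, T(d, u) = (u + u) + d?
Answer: 8533683/3138200 ≈ 2.7193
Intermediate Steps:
T(d, u) = d + 2*u (T(d, u) = 2*u + d = d + 2*u)
R(t, g) = 1207*t (R(t, g) = (2414*t)/2 = 1207*t)
8533683/R(2600, T(5, 28)) = 8533683/((1207*2600)) = 8533683/3138200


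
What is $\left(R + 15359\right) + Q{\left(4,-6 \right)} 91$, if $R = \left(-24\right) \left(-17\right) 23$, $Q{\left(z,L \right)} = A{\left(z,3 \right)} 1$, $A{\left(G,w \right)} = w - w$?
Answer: $24743$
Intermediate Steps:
$A{\left(G,w \right)} = 0$
$Q{\left(z,L \right)} = 0$ ($Q{\left(z,L \right)} = 0 \cdot 1 = 0$)
$R = 9384$ ($R = 408 \cdot 23 = 9384$)
$\left(R + 15359\right) + Q{\left(4,-6 \right)} 91 = \left(9384 + 15359\right) + 0 \cdot 91 = 24743 + 0 = 24743$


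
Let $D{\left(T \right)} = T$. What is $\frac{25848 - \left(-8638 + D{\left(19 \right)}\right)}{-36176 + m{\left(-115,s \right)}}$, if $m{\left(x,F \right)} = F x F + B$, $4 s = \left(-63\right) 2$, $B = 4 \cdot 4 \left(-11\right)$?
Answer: $- \frac{137868}{601843} \approx -0.22908$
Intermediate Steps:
$B = -176$ ($B = 16 \left(-11\right) = -176$)
$s = - \frac{63}{2}$ ($s = \frac{\left(-63\right) 2}{4} = \frac{1}{4} \left(-126\right) = - \frac{63}{2} \approx -31.5$)
$m{\left(x,F \right)} = -176 + x F^{2}$ ($m{\left(x,F \right)} = F x F - 176 = x F^{2} - 176 = -176 + x F^{2}$)
$\frac{25848 - \left(-8638 + D{\left(19 \right)}\right)}{-36176 + m{\left(-115,s \right)}} = \frac{25848 + \left(8638 - 19\right)}{-36176 - \left(176 + 115 \left(- \frac{63}{2}\right)^{2}\right)} = \frac{25848 + \left(8638 - 19\right)}{-36176 - \frac{457139}{4}} = \frac{25848 + 8619}{-36176 - \frac{457139}{4}} = \frac{34467}{-36176 - \frac{457139}{4}} = \frac{34467}{- \frac{601843}{4}} = 34467 \left(- \frac{4}{601843}\right) = - \frac{137868}{601843}$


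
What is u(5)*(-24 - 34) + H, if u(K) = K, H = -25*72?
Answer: -2090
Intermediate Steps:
H = -1800
u(5)*(-24 - 34) + H = 5*(-24 - 34) - 1800 = 5*(-58) - 1800 = -290 - 1800 = -2090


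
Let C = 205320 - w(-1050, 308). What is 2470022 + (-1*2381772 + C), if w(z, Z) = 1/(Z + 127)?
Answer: 127702949/435 ≈ 2.9357e+5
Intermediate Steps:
w(z, Z) = 1/(127 + Z)
C = 89314199/435 (C = 205320 - 1/(127 + 308) = 205320 - 1/435 = 89314199/435 ≈ 2.0532e+5)
2470022 + (-1*2381772 + C) = 2470022 + (-1*2381772 + 89314199/435) = 2470022 + (-2381772 + 89314199/435) = 2470022 - 946756621/435 = 127702949/435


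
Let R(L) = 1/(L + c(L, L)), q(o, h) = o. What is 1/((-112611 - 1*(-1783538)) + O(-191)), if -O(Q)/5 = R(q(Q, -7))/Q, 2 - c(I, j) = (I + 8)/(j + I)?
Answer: 72381/120943367177 ≈ 5.9847e-7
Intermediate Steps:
c(I, j) = 2 - (8 + I)/(I + j) (c(I, j) = 2 - (I + 8)/(j + I) = 2 - (8 + I)/(I + j))
R(L) = 1/(L + (-8 + 3*L)/(2*L)) (R(L) = 1/(L + (-8 + L + 2*L)/(L + L)) = 1/(L + (-8 + 3*L)/((2*L))) = 1/(L + (1/(2*L))*(-8 + 3*L)) = 1/(L + (-8 + 3*L)/(2*L)))
O(Q) = -10/(-8 + 2*Q² + 3*Q) (O(Q) = -5*2*Q/(-8 + 2*Q² + 3*Q)/Q = -10/(-8 + 2*Q² + 3*Q))
1/((-112611 - 1*(-1783538)) + O(-191)) = 1/((-112611 - 1*(-1783538)) - 10/(-8 + 2*(-191)² + 3*(-191))) = 1/((-112611 + 1783538) - 10/(-8 + 2*36481 - 573)) = 1/(1670927 - 10/(-8 + 72962 - 573)) = 1/(1670927 - 10/72381) = 1/(120943367177/72381) = 72381/120943367177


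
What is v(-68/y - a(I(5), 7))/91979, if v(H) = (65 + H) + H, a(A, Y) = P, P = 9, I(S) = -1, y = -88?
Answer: 534/1011769 ≈ 0.00052779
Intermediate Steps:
a(A, Y) = 9
v(H) = 65 + 2*H
v(-68/y - a(I(5), 7))/91979 = (65 + 2*(-68/(-88) - 1*9))/91979 = (65 + 2*(-68*(-1/88) - 9))*(1/91979) = (65 + 2*(17/22 - 9))*(1/91979) = (65 + 2*(-181/22))*(1/91979) = (65 - 181/11)*(1/91979) = (534/11)*(1/91979) = 534/1011769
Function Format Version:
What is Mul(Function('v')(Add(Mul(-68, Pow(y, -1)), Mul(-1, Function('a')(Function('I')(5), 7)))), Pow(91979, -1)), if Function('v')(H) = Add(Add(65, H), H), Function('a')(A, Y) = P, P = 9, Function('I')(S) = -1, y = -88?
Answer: Rational(534, 1011769) ≈ 0.00052779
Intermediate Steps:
Function('a')(A, Y) = 9
Function('v')(H) = Add(65, Mul(2, H))
Mul(Function('v')(Add(Mul(-68, Pow(y, -1)), Mul(-1, Function('a')(Function('I')(5), 7)))), Pow(91979, -1)) = Mul(Add(65, Mul(2, Add(Mul(-68, Pow(-88, -1)), Mul(-1, 9)))), Pow(91979, -1)) = Mul(Add(65, Mul(2, Add(Mul(-68, Rational(-1, 88)), -9))), Rational(1, 91979)) = Mul(Add(65, Mul(2, Add(Rational(17, 22), -9))), Rational(1, 91979)) = Mul(Add(65, Mul(2, Rational(-181, 22))), Rational(1, 91979)) = Mul(Add(65, Rational(-181, 11)), Rational(1, 91979)) = Mul(Rational(534, 11), Rational(1, 91979)) = Rational(534, 1011769)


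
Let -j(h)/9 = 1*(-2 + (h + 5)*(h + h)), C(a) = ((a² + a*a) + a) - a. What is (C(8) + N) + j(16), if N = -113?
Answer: -6015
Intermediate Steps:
C(a) = 2*a² (C(a) = ((a² + a²) + a) - a = (2*a² + a) - a = (a + 2*a²) - a = 2*a²)
j(h) = 18 - 18*h*(5 + h) (j(h) = -9*(-2 + (h + 5)*(h + h)) = -9*(-2 + (5 + h)*(2*h)) = -9*(-2 + 2*h*(5 + h)) = 18 - 18*h*(5 + h))
(C(8) + N) + j(16) = (2*8² - 113) + (18 - 90*16 - 18*16²) = (2*64 - 113) + (18 - 1440 - 18*256) = (128 - 113) + (18 - 1440 - 4608) = 15 - 6030 = -6015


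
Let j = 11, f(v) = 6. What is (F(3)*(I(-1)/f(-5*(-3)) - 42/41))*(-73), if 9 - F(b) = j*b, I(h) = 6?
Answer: -1752/41 ≈ -42.732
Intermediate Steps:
F(b) = 9 - 11*b
(F(3)*(I(-1)/f(-5*(-3)) - 42/41))*(-73) = ((9 - 11*3)*(6/6 - 42/41))*(-73) = ((9 - 33)*(6*(1/6) - 42*1/41))*(-73) = -24*(1 - 42/41)*(-73) = -24*(-1/41)*(-73) = (24/41)*(-73) = -1752/41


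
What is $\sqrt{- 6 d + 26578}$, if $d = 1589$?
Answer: $2 \sqrt{4261} \approx 130.55$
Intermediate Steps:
$\sqrt{- 6 d + 26578} = \sqrt{\left(-6\right) 1589 + 26578} = \sqrt{-9534 + 26578} = \sqrt{17044} = 2 \sqrt{4261}$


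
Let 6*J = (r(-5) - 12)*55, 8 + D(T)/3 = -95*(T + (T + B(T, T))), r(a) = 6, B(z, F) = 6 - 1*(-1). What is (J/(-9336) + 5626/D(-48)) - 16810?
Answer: -441879554941/26287064 ≈ -16810.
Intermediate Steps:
B(z, F) = 7 (B(z, F) = 6 + 1 = 7)
D(T) = -2019 - 570*T (D(T) = -24 + 3*(-95*(T + (T + 7))) = -24 + 3*(-95*(T + (7 + T))) = -24 + 3*(-95*(7 + 2*T)) = -24 + 3*(-665 - 190*T) = -24 + (-1995 - 570*T) = -2019 - 570*T)
J = -55 (J = ((6 - 12)*55)/6 = (-6*55)/6 = (⅙)*(-330) = -55)
(J/(-9336) + 5626/D(-48)) - 16810 = (-55/(-9336) + 5626/(-2019 - 570*(-48))) - 16810 = (-55*(-1/9336) + 5626/(-2019 + 27360)) - 16810 = (55/9336 + 5626/25341) - 16810 = 5990899/26287064 - 16810 = -441879554941/26287064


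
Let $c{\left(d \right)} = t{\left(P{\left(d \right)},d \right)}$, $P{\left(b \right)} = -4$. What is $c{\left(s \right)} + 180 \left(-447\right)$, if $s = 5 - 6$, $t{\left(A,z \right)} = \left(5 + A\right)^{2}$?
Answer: $-80459$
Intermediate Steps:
$s = -1$
$c{\left(d \right)} = 1$ ($c{\left(d \right)} = \left(5 - 4\right)^{2} = 1^{2} = 1$)
$c{\left(s \right)} + 180 \left(-447\right) = 1 + 180 \left(-447\right) = 1 - 80460 = -80459$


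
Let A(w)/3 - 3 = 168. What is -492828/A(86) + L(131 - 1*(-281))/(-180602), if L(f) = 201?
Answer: -29668608523/30882942 ≈ -960.68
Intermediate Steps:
A(w) = 513 (A(w) = 9 + 3*168 = 9 + 504 = 513)
-492828/A(86) + L(131 - 1*(-281))/(-180602) = -492828/513 + 201/(-180602) = -492828*1/513 + 201*(-1/180602) = -164276/171 - 201/180602 = -29668608523/30882942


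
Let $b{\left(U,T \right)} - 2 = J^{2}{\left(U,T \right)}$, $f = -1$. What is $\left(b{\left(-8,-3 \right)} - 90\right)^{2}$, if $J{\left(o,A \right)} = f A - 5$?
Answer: $7056$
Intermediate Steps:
$J{\left(o,A \right)} = -5 - A$ ($J{\left(o,A \right)} = - A - 5 = -5 - A$)
$b{\left(U,T \right)} = 2 + \left(-5 - T\right)^{2}$
$\left(b{\left(-8,-3 \right)} - 90\right)^{2} = \left(\left(2 + \left(5 - 3\right)^{2}\right) - 90\right)^{2} = \left(\left(2 + 2^{2}\right) - 90\right)^{2} = \left(\left(2 + 4\right) - 90\right)^{2} = \left(6 - 90\right)^{2} = \left(-84\right)^{2} = 7056$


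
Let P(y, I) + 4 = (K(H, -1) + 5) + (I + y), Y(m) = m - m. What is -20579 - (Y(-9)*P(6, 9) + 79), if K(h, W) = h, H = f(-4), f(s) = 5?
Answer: -20658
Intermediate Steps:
Y(m) = 0
H = 5
P(y, I) = 6 + I + y (P(y, I) = -4 + ((5 + 5) + (I + y)) = -4 + (10 + (I + y)) = -4 + (10 + I + y) = 6 + I + y)
-20579 - (Y(-9)*P(6, 9) + 79) = -20579 - (0*(6 + 9 + 6) + 79) = -20579 - (0*21 + 79) = -20579 - (0 + 79) = -20579 - 1*79 = -20579 - 79 = -20658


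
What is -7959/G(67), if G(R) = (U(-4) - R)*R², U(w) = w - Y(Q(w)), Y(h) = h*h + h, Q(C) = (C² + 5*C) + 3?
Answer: 7959/318719 ≈ 0.024972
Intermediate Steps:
Q(C) = 3 + C² + 5*C
Y(h) = h + h² (Y(h) = h² + h = h + h²)
U(w) = w - (3 + w² + 5*w)*(4 + w² + 5*w) (U(w) = w - (3 + w² + 5*w)*(1 + (3 + w² + 5*w)) = w - (3 + w² + 5*w)*(4 + w² + 5*w))
G(R) = R²*(-4 - R) (G(R) = ((-4 - (3 + (-4)² + 5*(-4))*(4 + (-4)² + 5*(-4))) - R)*R² = ((-4 - (3 + 16 - 20)*(4 + 16 - 20)) - R)*R² = ((-4 - 1*(-1)*0) - R)*R² = ((-4 + 0) - R)*R² = (-4 - R)*R² = R²*(-4 - R))
-7959/G(67) = -7959*1/(4489*(-4 - 1*67)) = -7959*1/(4489*(-4 - 67)) = -7959/(4489*(-71)) = -7959/(-318719) = -7959*(-1/318719) = 7959/318719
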